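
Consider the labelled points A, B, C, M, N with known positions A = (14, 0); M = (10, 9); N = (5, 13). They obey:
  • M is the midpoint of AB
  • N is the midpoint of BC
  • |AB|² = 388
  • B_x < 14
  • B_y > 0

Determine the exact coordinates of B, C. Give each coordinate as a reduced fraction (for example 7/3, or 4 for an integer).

1. B_x = 6  [B = 2·M−A = 2·(10, 9)−(14, 0)]
2. B_y = 18  [B = 2·M−A = 2·(10, 9)−(14, 0)]
   so B = (6, 18)
3. C_x = 4  [C = 2·N−B = 2·(5, 13)−(6, 18)]
4. C_y = 8  [C = 2·N−B = 2·(5, 13)−(6, 18)]
   so C = (4, 8)

B = (6, 18)
C = (4, 8)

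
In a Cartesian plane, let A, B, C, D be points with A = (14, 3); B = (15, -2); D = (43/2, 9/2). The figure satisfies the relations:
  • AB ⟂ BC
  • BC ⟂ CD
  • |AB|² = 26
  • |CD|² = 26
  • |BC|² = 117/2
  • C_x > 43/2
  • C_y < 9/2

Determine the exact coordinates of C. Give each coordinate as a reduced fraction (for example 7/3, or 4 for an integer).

C = (45/2, -1/2)

1. C_x = 45/2  [[AB ⟂ BC ⇒ 1x-5y-25=0] ∩ [|C−(43/2, 9/2)|²=26]]
2. C_y = -1/2  [[AB ⟂ BC ⇒ 1x-5y-25=0] ∩ [|C−(43/2, 9/2)|²=26]]
   so C = (45/2, -1/2)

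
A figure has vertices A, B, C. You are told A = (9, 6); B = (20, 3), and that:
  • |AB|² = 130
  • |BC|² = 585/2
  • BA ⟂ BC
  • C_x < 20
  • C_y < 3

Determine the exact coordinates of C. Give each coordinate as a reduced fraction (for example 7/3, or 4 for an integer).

1. C_x = 31/2  [[BA ⟂ BC ⇒ -11x+3y+211=0] ∩ [|C−(20, 3)|²=585/2]]
2. C_y = -27/2  [[BA ⟂ BC ⇒ -11x+3y+211=0] ∩ [|C−(20, 3)|²=585/2]]
   so C = (31/2, -27/2)

C = (31/2, -27/2)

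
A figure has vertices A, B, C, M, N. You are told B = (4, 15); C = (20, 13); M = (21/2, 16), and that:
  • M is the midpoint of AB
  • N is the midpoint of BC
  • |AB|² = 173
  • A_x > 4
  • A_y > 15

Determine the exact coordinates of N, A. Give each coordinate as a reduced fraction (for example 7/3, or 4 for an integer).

N = (12, 14)
A = (17, 17)

1. A_x = 17  [A = 2·M−B = 2·(21/2, 16)−(4, 15)]
2. A_y = 17  [A = 2·M−B = 2·(21/2, 16)−(4, 15)]
   so A = (17, 17)
3. N_x = 12  [2·N = B+C = (4, 15)+(20, 13)]
4. N_y = 14  [2·N = B+C = (4, 15)+(20, 13)]
   so N = (12, 14)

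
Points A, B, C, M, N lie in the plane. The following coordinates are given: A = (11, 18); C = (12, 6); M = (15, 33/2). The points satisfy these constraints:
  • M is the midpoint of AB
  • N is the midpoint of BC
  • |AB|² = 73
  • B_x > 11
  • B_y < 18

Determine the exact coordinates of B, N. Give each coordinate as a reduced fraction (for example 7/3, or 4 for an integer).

B = (19, 15)
N = (31/2, 21/2)

1. B_x = 19  [B = 2·M−A = 2·(15, 33/2)−(11, 18)]
2. B_y = 15  [B = 2·M−A = 2·(15, 33/2)−(11, 18)]
   so B = (19, 15)
3. N_x = 31/2  [2·N = B+C = (19, 15)+(12, 6)]
4. N_y = 21/2  [2·N = B+C = (19, 15)+(12, 6)]
   so N = (31/2, 21/2)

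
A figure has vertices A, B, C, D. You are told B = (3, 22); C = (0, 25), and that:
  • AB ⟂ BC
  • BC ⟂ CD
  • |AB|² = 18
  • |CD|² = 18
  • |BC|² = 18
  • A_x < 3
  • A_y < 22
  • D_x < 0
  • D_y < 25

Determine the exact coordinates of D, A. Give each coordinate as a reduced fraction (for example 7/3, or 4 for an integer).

1. D_x = -3  [[BC ⟂ CD ⇒ -3x+3y-75=0] ∩ [|D−(0, 25)|²=18]]
2. D_y = 22  [[BC ⟂ CD ⇒ -3x+3y-75=0] ∩ [|D−(0, 25)|²=18]]
   so D = (-3, 22)
3. A_x = 0  [[AB ⟂ BC ⇒ 3x-3y+57=0] ∩ [|A−(3, 22)|²=18]]
4. A_y = 19  [[AB ⟂ BC ⇒ 3x-3y+57=0] ∩ [|A−(3, 22)|²=18]]
   so A = (0, 19)

D = (-3, 22)
A = (0, 19)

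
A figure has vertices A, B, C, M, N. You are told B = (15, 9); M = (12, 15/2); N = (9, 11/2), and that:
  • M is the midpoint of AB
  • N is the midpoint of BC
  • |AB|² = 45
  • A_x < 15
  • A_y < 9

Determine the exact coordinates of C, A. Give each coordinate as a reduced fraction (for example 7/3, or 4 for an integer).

1. A_x = 9  [A = 2·M−B = 2·(12, 15/2)−(15, 9)]
2. A_y = 6  [A = 2·M−B = 2·(12, 15/2)−(15, 9)]
   so A = (9, 6)
3. C_x = 3  [C = 2·N−B = 2·(9, 11/2)−(15, 9)]
4. C_y = 2  [C = 2·N−B = 2·(9, 11/2)−(15, 9)]
   so C = (3, 2)

C = (3, 2)
A = (9, 6)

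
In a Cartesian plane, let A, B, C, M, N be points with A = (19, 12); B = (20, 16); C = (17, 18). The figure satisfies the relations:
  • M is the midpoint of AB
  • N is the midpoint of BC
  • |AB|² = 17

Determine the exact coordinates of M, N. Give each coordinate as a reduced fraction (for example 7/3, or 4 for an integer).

1. M_x = 39/2  [2·M = A+B = (19, 12)+(20, 16)]
2. M_y = 14  [2·M = A+B = (19, 12)+(20, 16)]
   so M = (39/2, 14)
3. N_x = 37/2  [2·N = B+C = (20, 16)+(17, 18)]
4. N_y = 17  [2·N = B+C = (20, 16)+(17, 18)]
   so N = (37/2, 17)

M = (39/2, 14)
N = (37/2, 17)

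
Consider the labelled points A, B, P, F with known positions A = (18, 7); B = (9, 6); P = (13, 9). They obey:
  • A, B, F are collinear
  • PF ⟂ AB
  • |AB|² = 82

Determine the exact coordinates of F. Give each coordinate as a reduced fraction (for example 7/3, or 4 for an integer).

F = (1089/82, 531/82)

1. F_x = 1089/82  [[A, B, F are collinear ⇒ 1x-9y+45=0] ∩ [PF ⟂ AB ⇒ -9x-1y+126=0]]
2. F_y = 531/82  [[A, B, F are collinear ⇒ 1x-9y+45=0] ∩ [PF ⟂ AB ⇒ -9x-1y+126=0]]
   so F = (1089/82, 531/82)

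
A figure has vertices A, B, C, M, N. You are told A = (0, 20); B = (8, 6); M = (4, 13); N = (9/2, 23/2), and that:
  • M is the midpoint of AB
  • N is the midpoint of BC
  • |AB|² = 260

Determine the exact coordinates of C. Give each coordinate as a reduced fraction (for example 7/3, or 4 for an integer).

C = (1, 17)

1. C_x = 1  [C = 2·N−B = 2·(9/2, 23/2)−(8, 6)]
2. C_y = 17  [C = 2·N−B = 2·(9/2, 23/2)−(8, 6)]
   so C = (1, 17)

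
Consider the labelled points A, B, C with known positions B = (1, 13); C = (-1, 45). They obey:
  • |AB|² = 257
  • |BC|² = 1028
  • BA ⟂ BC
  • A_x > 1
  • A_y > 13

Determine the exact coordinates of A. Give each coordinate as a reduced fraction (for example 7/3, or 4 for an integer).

1. A_x = 17  [[BA ⟂ BC ⇒ -2x+32y-414=0] ∩ [|A−(1, 13)|²=257]]
2. A_y = 14  [[BA ⟂ BC ⇒ -2x+32y-414=0] ∩ [|A−(1, 13)|²=257]]
   so A = (17, 14)

A = (17, 14)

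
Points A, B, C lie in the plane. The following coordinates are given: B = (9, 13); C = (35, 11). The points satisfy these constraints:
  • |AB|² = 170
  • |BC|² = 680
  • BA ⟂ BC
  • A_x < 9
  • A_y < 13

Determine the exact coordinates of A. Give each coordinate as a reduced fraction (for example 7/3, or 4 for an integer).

A = (8, 0)

1. A_x = 8  [[BA ⟂ BC ⇒ 26x-2y-208=0] ∩ [|A−(9, 13)|²=170]]
2. A_y = 0  [[BA ⟂ BC ⇒ 26x-2y-208=0] ∩ [|A−(9, 13)|²=170]]
   so A = (8, 0)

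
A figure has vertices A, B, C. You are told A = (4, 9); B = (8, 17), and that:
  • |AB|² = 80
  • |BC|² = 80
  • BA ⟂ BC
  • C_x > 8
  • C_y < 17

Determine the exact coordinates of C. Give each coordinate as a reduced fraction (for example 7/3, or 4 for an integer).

1. C_x = 16  [[BA ⟂ BC ⇒ -4x-8y+168=0] ∩ [|C−(8, 17)|²=80]]
2. C_y = 13  [[BA ⟂ BC ⇒ -4x-8y+168=0] ∩ [|C−(8, 17)|²=80]]
   so C = (16, 13)

C = (16, 13)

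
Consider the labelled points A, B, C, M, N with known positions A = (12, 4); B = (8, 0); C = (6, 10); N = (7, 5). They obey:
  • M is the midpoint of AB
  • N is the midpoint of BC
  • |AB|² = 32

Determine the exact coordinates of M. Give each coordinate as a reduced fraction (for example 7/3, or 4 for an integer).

1. M_x = 10  [2·M = A+B = (12, 4)+(8, 0)]
2. M_y = 2  [2·M = A+B = (12, 4)+(8, 0)]
   so M = (10, 2)

M = (10, 2)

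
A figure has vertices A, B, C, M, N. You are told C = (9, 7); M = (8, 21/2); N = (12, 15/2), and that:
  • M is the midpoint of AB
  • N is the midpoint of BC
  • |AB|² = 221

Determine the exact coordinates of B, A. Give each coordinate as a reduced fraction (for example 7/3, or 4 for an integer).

B = (15, 8)
A = (1, 13)

1. B_x = 15  [B = 2·N−C = 2·(12, 15/2)−(9, 7)]
2. B_y = 8  [B = 2·N−C = 2·(12, 15/2)−(9, 7)]
   so B = (15, 8)
3. A_x = 1  [A = 2·M−B = 2·(8, 21/2)−(15, 8)]
4. A_y = 13  [A = 2·M−B = 2·(8, 21/2)−(15, 8)]
   so A = (1, 13)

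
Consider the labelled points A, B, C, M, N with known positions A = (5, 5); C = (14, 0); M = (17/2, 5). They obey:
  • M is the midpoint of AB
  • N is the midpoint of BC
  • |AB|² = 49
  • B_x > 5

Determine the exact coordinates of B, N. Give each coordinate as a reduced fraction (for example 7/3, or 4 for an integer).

B = (12, 5)
N = (13, 5/2)

1. B_x = 12  [B = 2·M−A = 2·(17/2, 5)−(5, 5)]
2. B_y = 5  [B = 2·M−A = 2·(17/2, 5)−(5, 5)]
   so B = (12, 5)
3. N_x = 13  [2·N = B+C = (12, 5)+(14, 0)]
4. N_y = 5/2  [2·N = B+C = (12, 5)+(14, 0)]
   so N = (13, 5/2)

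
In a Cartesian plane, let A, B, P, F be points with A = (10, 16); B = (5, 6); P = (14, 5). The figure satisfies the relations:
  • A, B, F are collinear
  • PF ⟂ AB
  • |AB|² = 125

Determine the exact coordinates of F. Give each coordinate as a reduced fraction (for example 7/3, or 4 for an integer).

1. F_x = 32/5  [[A, B, F are collinear ⇒ 10x-5y-20=0] ∩ [PF ⟂ AB ⇒ -5x-10y+120=0]]
2. F_y = 44/5  [[A, B, F are collinear ⇒ 10x-5y-20=0] ∩ [PF ⟂ AB ⇒ -5x-10y+120=0]]
   so F = (32/5, 44/5)

F = (32/5, 44/5)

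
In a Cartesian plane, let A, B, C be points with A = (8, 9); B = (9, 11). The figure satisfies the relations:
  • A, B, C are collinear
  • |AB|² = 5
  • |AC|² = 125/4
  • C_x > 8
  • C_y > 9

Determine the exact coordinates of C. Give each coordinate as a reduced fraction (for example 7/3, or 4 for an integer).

C = (21/2, 14)

1. C_x = 21/2  [[A, B, C are collinear ⇒ -2x+1y+7=0] ∩ [|C−(8, 9)|²=125/4]]
2. C_y = 14  [[A, B, C are collinear ⇒ -2x+1y+7=0] ∩ [|C−(8, 9)|²=125/4]]
   so C = (21/2, 14)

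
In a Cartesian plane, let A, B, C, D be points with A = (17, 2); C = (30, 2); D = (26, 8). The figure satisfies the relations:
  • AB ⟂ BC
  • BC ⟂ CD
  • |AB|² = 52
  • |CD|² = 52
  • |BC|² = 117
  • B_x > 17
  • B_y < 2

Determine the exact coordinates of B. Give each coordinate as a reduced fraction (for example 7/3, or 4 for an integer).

1. B_x = 21  [[BC ⟂ CD ⇒ 4x-6y-108=0] ∩ [|B−(17, 2)|²=52]]
2. B_y = -4  [[BC ⟂ CD ⇒ 4x-6y-108=0] ∩ [|B−(17, 2)|²=52]]
   so B = (21, -4)

B = (21, -4)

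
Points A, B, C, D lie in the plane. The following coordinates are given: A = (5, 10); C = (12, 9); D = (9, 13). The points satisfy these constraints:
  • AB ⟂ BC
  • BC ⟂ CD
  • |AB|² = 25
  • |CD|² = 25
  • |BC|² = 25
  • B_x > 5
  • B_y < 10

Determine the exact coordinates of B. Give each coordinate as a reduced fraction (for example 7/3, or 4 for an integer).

B = (8, 6)

1. B_x = 8  [[BC ⟂ CD ⇒ 3x-4y=0] ∩ [|B−(5, 10)|²=25]]
2. B_y = 6  [[BC ⟂ CD ⇒ 3x-4y=0] ∩ [|B−(5, 10)|²=25]]
   so B = (8, 6)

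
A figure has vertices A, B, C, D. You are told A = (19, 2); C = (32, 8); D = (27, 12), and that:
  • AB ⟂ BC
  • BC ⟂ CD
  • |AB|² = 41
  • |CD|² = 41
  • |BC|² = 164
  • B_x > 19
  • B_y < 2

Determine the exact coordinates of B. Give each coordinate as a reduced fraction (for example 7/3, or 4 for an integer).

1. B_x = 24  [[BC ⟂ CD ⇒ 5x-4y-128=0] ∩ [|B−(19, 2)|²=41]]
2. B_y = -2  [[BC ⟂ CD ⇒ 5x-4y-128=0] ∩ [|B−(19, 2)|²=41]]
   so B = (24, -2)

B = (24, -2)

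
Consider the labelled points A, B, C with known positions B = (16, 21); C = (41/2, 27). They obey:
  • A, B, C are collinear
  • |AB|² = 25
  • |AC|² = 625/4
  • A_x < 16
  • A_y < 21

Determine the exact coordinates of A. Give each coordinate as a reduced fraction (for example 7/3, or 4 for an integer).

1. A_x = 13  [[A, B, C are collinear ⇒ -6x+9/2y+3/2=0] ∩ [|A−(16, 21)|²=25]]
2. A_y = 17  [[A, B, C are collinear ⇒ -6x+9/2y+3/2=0] ∩ [|A−(16, 21)|²=25]]
   so A = (13, 17)

A = (13, 17)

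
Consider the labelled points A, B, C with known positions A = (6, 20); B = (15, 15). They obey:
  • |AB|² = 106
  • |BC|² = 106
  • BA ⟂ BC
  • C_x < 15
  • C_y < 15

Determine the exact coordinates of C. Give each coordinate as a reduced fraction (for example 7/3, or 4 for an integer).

C = (10, 6)

1. C_x = 10  [[BA ⟂ BC ⇒ -9x+5y+60=0] ∩ [|C−(15, 15)|²=106]]
2. C_y = 6  [[BA ⟂ BC ⇒ -9x+5y+60=0] ∩ [|C−(15, 15)|²=106]]
   so C = (10, 6)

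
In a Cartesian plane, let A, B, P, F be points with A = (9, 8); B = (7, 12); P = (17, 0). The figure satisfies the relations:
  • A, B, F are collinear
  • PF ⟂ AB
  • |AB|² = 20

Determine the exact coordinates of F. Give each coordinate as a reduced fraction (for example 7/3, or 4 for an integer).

F = (69/5, -8/5)

1. F_x = 69/5  [[A, B, F are collinear ⇒ -4x-2y+52=0] ∩ [PF ⟂ AB ⇒ -2x+4y+34=0]]
2. F_y = -8/5  [[A, B, F are collinear ⇒ -4x-2y+52=0] ∩ [PF ⟂ AB ⇒ -2x+4y+34=0]]
   so F = (69/5, -8/5)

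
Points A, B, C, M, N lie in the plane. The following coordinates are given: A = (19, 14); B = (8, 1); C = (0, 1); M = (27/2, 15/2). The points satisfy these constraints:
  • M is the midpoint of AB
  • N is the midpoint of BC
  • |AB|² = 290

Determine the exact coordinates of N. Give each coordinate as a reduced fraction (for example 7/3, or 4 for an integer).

1. N_x = 4  [2·N = B+C = (8, 1)+(0, 1)]
2. N_y = 1  [2·N = B+C = (8, 1)+(0, 1)]
   so N = (4, 1)

N = (4, 1)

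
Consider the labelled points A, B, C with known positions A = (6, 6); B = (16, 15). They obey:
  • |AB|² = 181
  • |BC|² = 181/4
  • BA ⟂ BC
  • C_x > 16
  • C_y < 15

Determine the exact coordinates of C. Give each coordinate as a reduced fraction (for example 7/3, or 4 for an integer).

1. C_x = 41/2  [[BA ⟂ BC ⇒ -10x-9y+295=0] ∩ [|C−(16, 15)|²=181/4]]
2. C_y = 10  [[BA ⟂ BC ⇒ -10x-9y+295=0] ∩ [|C−(16, 15)|²=181/4]]
   so C = (41/2, 10)

C = (41/2, 10)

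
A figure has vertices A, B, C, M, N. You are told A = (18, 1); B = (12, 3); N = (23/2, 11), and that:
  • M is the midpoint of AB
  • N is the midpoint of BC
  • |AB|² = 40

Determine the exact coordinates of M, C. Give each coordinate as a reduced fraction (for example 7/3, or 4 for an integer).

1. M_x = 15  [2·M = A+B = (18, 1)+(12, 3)]
2. M_y = 2  [2·M = A+B = (18, 1)+(12, 3)]
   so M = (15, 2)
3. C_x = 11  [C = 2·N−B = 2·(23/2, 11)−(12, 3)]
4. C_y = 19  [C = 2·N−B = 2·(23/2, 11)−(12, 3)]
   so C = (11, 19)

M = (15, 2)
C = (11, 19)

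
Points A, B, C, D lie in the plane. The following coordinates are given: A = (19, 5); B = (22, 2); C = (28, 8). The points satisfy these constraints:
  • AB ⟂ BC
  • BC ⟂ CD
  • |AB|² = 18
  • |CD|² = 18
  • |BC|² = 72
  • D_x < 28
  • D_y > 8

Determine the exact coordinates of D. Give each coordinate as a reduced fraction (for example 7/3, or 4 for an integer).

1. D_x = 25  [[BC ⟂ CD ⇒ 6x+6y-216=0] ∩ [|D−(28, 8)|²=18]]
2. D_y = 11  [[BC ⟂ CD ⇒ 6x+6y-216=0] ∩ [|D−(28, 8)|²=18]]
   so D = (25, 11)

D = (25, 11)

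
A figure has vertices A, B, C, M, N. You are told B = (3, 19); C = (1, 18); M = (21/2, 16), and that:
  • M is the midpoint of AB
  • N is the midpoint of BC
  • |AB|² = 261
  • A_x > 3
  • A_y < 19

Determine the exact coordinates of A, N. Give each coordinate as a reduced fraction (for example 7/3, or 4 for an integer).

1. A_x = 18  [A = 2·M−B = 2·(21/2, 16)−(3, 19)]
2. A_y = 13  [A = 2·M−B = 2·(21/2, 16)−(3, 19)]
   so A = (18, 13)
3. N_x = 2  [2·N = B+C = (3, 19)+(1, 18)]
4. N_y = 37/2  [2·N = B+C = (3, 19)+(1, 18)]
   so N = (2, 37/2)

A = (18, 13)
N = (2, 37/2)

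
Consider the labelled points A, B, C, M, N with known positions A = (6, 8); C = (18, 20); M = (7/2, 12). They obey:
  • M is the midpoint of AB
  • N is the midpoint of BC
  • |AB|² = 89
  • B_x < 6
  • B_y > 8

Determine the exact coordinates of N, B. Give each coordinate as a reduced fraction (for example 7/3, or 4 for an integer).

1. B_x = 1  [B = 2·M−A = 2·(7/2, 12)−(6, 8)]
2. B_y = 16  [B = 2·M−A = 2·(7/2, 12)−(6, 8)]
   so B = (1, 16)
3. N_x = 19/2  [2·N = B+C = (1, 16)+(18, 20)]
4. N_y = 18  [2·N = B+C = (1, 16)+(18, 20)]
   so N = (19/2, 18)

N = (19/2, 18)
B = (1, 16)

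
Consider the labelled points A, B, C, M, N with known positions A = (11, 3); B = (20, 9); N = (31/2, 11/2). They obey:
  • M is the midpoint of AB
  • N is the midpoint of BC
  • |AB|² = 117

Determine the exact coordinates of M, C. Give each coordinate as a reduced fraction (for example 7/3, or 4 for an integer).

1. M_x = 31/2  [2·M = A+B = (11, 3)+(20, 9)]
2. M_y = 6  [2·M = A+B = (11, 3)+(20, 9)]
   so M = (31/2, 6)
3. C_x = 11  [C = 2·N−B = 2·(31/2, 11/2)−(20, 9)]
4. C_y = 2  [C = 2·N−B = 2·(31/2, 11/2)−(20, 9)]
   so C = (11, 2)

M = (31/2, 6)
C = (11, 2)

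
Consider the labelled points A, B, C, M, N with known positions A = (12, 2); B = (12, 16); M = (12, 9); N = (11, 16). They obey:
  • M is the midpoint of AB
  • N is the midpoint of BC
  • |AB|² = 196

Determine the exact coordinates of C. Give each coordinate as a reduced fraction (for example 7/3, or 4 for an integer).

1. C_x = 10  [C = 2·N−B = 2·(11, 16)−(12, 16)]
2. C_y = 16  [C = 2·N−B = 2·(11, 16)−(12, 16)]
   so C = (10, 16)

C = (10, 16)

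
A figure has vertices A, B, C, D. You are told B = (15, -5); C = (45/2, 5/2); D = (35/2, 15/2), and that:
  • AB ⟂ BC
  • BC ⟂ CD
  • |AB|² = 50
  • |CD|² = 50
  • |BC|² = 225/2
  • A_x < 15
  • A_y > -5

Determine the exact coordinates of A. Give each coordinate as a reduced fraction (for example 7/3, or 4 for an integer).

1. A_x = 10  [[AB ⟂ BC ⇒ -15/2x-15/2y+75=0] ∩ [|A−(15, -5)|²=50]]
2. A_y = 0  [[AB ⟂ BC ⇒ -15/2x-15/2y+75=0] ∩ [|A−(15, -5)|²=50]]
   so A = (10, 0)

A = (10, 0)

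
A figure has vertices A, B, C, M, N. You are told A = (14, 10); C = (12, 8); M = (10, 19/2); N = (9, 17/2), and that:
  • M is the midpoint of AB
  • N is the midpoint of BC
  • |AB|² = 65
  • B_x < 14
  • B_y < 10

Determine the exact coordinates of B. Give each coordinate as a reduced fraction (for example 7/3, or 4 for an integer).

1. B_x = 6  [B = 2·M−A = 2·(10, 19/2)−(14, 10)]
2. B_y = 9  [B = 2·M−A = 2·(10, 19/2)−(14, 10)]
   so B = (6, 9)

B = (6, 9)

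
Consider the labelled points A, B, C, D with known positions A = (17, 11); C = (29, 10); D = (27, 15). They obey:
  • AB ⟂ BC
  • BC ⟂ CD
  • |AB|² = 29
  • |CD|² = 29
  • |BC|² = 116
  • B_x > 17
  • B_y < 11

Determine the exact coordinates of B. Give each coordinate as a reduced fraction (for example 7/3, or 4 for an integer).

B = (19, 6)

1. B_x = 19  [[BC ⟂ CD ⇒ 2x-5y-8=0] ∩ [|B−(17, 11)|²=29]]
2. B_y = 6  [[BC ⟂ CD ⇒ 2x-5y-8=0] ∩ [|B−(17, 11)|²=29]]
   so B = (19, 6)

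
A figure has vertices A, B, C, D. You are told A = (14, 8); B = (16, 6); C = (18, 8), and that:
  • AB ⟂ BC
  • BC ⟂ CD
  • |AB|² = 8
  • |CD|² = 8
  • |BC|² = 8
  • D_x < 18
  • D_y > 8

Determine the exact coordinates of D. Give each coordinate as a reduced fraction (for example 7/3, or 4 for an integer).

D = (16, 10)

1. D_x = 16  [[BC ⟂ CD ⇒ 2x+2y-52=0] ∩ [|D−(18, 8)|²=8]]
2. D_y = 10  [[BC ⟂ CD ⇒ 2x+2y-52=0] ∩ [|D−(18, 8)|²=8]]
   so D = (16, 10)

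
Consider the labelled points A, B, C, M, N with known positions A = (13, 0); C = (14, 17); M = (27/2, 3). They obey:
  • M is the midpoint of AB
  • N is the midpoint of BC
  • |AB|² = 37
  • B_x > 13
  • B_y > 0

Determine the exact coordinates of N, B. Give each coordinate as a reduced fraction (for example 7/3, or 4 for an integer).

1. B_x = 14  [B = 2·M−A = 2·(27/2, 3)−(13, 0)]
2. B_y = 6  [B = 2·M−A = 2·(27/2, 3)−(13, 0)]
   so B = (14, 6)
3. N_x = 14  [2·N = B+C = (14, 6)+(14, 17)]
4. N_y = 23/2  [2·N = B+C = (14, 6)+(14, 17)]
   so N = (14, 23/2)

N = (14, 23/2)
B = (14, 6)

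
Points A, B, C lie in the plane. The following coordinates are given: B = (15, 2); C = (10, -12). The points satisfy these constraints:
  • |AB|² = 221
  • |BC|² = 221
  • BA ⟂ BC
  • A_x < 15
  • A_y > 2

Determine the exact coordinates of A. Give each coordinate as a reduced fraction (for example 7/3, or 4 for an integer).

1. A_x = 1  [[BA ⟂ BC ⇒ -5x-14y+103=0] ∩ [|A−(15, 2)|²=221]]
2. A_y = 7  [[BA ⟂ BC ⇒ -5x-14y+103=0] ∩ [|A−(15, 2)|²=221]]
   so A = (1, 7)

A = (1, 7)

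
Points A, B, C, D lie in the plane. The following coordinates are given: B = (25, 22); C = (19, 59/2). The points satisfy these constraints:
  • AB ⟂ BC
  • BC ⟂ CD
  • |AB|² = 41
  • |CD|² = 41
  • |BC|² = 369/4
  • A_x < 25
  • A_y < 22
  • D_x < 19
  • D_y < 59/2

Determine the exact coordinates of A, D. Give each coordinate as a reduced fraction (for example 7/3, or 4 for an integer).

1. A_x = 20  [[AB ⟂ BC ⇒ 6x-15/2y+15=0] ∩ [|A−(25, 22)|²=41]]
2. A_y = 18  [[AB ⟂ BC ⇒ 6x-15/2y+15=0] ∩ [|A−(25, 22)|²=41]]
   so A = (20, 18)
3. D_x = 14  [[BC ⟂ CD ⇒ -6x+15/2y-429/4=0] ∩ [|D−(19, 59/2)|²=41]]
4. D_y = 51/2  [[BC ⟂ CD ⇒ -6x+15/2y-429/4=0] ∩ [|D−(19, 59/2)|²=41]]
   so D = (14, 51/2)

A = (20, 18)
D = (14, 51/2)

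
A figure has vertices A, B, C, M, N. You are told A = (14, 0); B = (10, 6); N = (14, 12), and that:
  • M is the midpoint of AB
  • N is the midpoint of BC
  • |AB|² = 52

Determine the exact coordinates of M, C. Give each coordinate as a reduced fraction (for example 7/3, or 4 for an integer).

M = (12, 3)
C = (18, 18)

1. M_x = 12  [2·M = A+B = (14, 0)+(10, 6)]
2. M_y = 3  [2·M = A+B = (14, 0)+(10, 6)]
   so M = (12, 3)
3. C_x = 18  [C = 2·N−B = 2·(14, 12)−(10, 6)]
4. C_y = 18  [C = 2·N−B = 2·(14, 12)−(10, 6)]
   so C = (18, 18)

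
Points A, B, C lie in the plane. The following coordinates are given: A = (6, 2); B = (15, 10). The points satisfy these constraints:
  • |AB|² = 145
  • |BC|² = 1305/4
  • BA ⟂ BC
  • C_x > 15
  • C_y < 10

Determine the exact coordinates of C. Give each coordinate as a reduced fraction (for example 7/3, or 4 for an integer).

C = (27, -7/2)

1. C_x = 27  [[BA ⟂ BC ⇒ -9x-8y+215=0] ∩ [|C−(15, 10)|²=1305/4]]
2. C_y = -7/2  [[BA ⟂ BC ⇒ -9x-8y+215=0] ∩ [|C−(15, 10)|²=1305/4]]
   so C = (27, -7/2)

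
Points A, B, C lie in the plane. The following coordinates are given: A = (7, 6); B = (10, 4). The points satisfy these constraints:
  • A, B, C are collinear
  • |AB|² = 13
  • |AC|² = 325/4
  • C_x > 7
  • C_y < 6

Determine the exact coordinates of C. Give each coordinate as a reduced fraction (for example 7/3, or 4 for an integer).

1. C_x = 29/2  [[A, B, C are collinear ⇒ 2x+3y-32=0] ∩ [|C−(7, 6)|²=325/4]]
2. C_y = 1  [[A, B, C are collinear ⇒ 2x+3y-32=0] ∩ [|C−(7, 6)|²=325/4]]
   so C = (29/2, 1)

C = (29/2, 1)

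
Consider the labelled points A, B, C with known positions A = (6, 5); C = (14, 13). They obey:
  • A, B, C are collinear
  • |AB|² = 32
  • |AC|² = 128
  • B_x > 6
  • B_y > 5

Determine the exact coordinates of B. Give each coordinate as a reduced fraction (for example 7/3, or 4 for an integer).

B = (10, 9)

1. B_x = 10  [[A, B, C are collinear ⇒ 8x-8y-8=0] ∩ [|B−(6, 5)|²=32]]
2. B_y = 9  [[A, B, C are collinear ⇒ 8x-8y-8=0] ∩ [|B−(6, 5)|²=32]]
   so B = (10, 9)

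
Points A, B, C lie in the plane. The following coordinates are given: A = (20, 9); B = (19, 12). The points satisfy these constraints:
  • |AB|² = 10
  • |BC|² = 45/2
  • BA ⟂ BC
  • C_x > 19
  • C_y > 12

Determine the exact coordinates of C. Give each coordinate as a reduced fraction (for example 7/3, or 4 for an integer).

C = (47/2, 27/2)

1. C_x = 47/2  [[BA ⟂ BC ⇒ 1x-3y+17=0] ∩ [|C−(19, 12)|²=45/2]]
2. C_y = 27/2  [[BA ⟂ BC ⇒ 1x-3y+17=0] ∩ [|C−(19, 12)|²=45/2]]
   so C = (47/2, 27/2)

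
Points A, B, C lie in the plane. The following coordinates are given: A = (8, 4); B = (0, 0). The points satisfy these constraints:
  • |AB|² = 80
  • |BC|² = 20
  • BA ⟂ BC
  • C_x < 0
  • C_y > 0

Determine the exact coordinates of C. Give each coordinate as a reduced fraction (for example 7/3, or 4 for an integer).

C = (-2, 4)

1. C_x = -2  [[BA ⟂ BC ⇒ 8x+4y=0] ∩ [|C−(0, 0)|²=20]]
2. C_y = 4  [[BA ⟂ BC ⇒ 8x+4y=0] ∩ [|C−(0, 0)|²=20]]
   so C = (-2, 4)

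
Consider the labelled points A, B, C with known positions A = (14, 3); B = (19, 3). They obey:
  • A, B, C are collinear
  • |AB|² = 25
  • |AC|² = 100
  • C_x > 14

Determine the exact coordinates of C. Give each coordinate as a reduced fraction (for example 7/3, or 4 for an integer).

C = (24, 3)

1. C_x = 24  [[A, B, C are collinear ⇒ 5y-15=0] ∩ [|C−(14, 3)|²=100]]
2. C_y = 3  [[A, B, C are collinear ⇒ 5y-15=0] ∩ [|C−(14, 3)|²=100]]
   so C = (24, 3)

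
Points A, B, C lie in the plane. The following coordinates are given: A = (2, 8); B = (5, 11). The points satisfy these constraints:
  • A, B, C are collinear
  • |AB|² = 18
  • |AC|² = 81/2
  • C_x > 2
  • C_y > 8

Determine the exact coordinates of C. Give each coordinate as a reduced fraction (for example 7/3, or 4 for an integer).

C = (13/2, 25/2)

1. C_x = 13/2  [[A, B, C are collinear ⇒ -3x+3y-18=0] ∩ [|C−(2, 8)|²=81/2]]
2. C_y = 25/2  [[A, B, C are collinear ⇒ -3x+3y-18=0] ∩ [|C−(2, 8)|²=81/2]]
   so C = (13/2, 25/2)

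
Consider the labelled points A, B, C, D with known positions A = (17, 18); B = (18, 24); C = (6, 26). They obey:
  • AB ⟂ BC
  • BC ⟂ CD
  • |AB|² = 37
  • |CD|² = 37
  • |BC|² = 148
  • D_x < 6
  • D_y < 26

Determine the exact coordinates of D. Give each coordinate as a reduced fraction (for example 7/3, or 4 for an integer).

1. D_x = 5  [[BC ⟂ CD ⇒ -12x+2y+20=0] ∩ [|D−(6, 26)|²=37]]
2. D_y = 20  [[BC ⟂ CD ⇒ -12x+2y+20=0] ∩ [|D−(6, 26)|²=37]]
   so D = (5, 20)

D = (5, 20)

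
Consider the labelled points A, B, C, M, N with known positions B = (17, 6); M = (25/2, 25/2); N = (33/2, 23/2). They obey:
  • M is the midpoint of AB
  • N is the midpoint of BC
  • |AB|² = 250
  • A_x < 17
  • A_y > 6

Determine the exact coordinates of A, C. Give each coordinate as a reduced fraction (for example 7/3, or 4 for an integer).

1. A_x = 8  [A = 2·M−B = 2·(25/2, 25/2)−(17, 6)]
2. A_y = 19  [A = 2·M−B = 2·(25/2, 25/2)−(17, 6)]
   so A = (8, 19)
3. C_x = 16  [C = 2·N−B = 2·(33/2, 23/2)−(17, 6)]
4. C_y = 17  [C = 2·N−B = 2·(33/2, 23/2)−(17, 6)]
   so C = (16, 17)

A = (8, 19)
C = (16, 17)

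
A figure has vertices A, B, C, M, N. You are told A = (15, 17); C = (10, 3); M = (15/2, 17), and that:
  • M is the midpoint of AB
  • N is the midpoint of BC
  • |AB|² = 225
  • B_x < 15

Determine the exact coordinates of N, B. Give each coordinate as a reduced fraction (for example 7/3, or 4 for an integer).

1. B_x = 0  [B = 2·M−A = 2·(15/2, 17)−(15, 17)]
2. B_y = 17  [B = 2·M−A = 2·(15/2, 17)−(15, 17)]
   so B = (0, 17)
3. N_x = 5  [2·N = B+C = (0, 17)+(10, 3)]
4. N_y = 10  [2·N = B+C = (0, 17)+(10, 3)]
   so N = (5, 10)

N = (5, 10)
B = (0, 17)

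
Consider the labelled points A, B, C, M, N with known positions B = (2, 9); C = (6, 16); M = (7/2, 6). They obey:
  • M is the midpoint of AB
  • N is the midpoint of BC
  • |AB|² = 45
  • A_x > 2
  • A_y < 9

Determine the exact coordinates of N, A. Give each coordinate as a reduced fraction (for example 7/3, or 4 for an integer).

1. A_x = 5  [A = 2·M−B = 2·(7/2, 6)−(2, 9)]
2. A_y = 3  [A = 2·M−B = 2·(7/2, 6)−(2, 9)]
   so A = (5, 3)
3. N_x = 4  [2·N = B+C = (2, 9)+(6, 16)]
4. N_y = 25/2  [2·N = B+C = (2, 9)+(6, 16)]
   so N = (4, 25/2)

N = (4, 25/2)
A = (5, 3)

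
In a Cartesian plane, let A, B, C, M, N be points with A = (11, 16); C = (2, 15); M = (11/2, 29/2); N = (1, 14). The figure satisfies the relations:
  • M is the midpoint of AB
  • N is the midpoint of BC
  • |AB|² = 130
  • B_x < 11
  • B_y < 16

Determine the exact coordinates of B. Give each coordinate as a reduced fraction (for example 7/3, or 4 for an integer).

1. B_x = 0  [B = 2·M−A = 2·(11/2, 29/2)−(11, 16)]
2. B_y = 13  [B = 2·M−A = 2·(11/2, 29/2)−(11, 16)]
   so B = (0, 13)

B = (0, 13)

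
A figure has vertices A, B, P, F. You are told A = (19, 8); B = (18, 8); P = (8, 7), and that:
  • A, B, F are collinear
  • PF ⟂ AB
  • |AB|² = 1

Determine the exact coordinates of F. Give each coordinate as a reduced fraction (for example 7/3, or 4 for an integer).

1. F_x = 8  [[A, B, F are collinear ⇒ -1y+8=0] ∩ [PF ⟂ AB ⇒ -1x+8=0]]
2. F_y = 8  [[A, B, F are collinear ⇒ -1y+8=0] ∩ [PF ⟂ AB ⇒ -1x+8=0]]
   so F = (8, 8)

F = (8, 8)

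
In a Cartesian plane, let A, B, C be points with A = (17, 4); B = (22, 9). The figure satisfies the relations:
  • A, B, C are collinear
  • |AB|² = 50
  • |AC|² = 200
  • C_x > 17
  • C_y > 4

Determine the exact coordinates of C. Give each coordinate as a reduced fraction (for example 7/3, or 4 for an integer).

1. C_x = 27  [[A, B, C are collinear ⇒ -5x+5y+65=0] ∩ [|C−(17, 4)|²=200]]
2. C_y = 14  [[A, B, C are collinear ⇒ -5x+5y+65=0] ∩ [|C−(17, 4)|²=200]]
   so C = (27, 14)

C = (27, 14)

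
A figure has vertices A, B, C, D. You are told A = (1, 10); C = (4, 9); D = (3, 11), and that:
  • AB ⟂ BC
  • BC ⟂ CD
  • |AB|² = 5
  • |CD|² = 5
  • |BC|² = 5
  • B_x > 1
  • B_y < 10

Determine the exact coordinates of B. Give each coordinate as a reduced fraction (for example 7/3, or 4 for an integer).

B = (2, 8)

1. B_x = 2  [[BC ⟂ CD ⇒ 1x-2y+14=0] ∩ [|B−(1, 10)|²=5]]
2. B_y = 8  [[BC ⟂ CD ⇒ 1x-2y+14=0] ∩ [|B−(1, 10)|²=5]]
   so B = (2, 8)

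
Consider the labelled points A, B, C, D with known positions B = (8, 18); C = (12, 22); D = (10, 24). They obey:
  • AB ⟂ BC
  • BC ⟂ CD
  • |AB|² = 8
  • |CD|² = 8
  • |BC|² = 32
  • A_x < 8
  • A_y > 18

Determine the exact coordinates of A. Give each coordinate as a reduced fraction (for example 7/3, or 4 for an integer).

A = (6, 20)

1. A_x = 6  [[AB ⟂ BC ⇒ -4x-4y+104=0] ∩ [|A−(8, 18)|²=8]]
2. A_y = 20  [[AB ⟂ BC ⇒ -4x-4y+104=0] ∩ [|A−(8, 18)|²=8]]
   so A = (6, 20)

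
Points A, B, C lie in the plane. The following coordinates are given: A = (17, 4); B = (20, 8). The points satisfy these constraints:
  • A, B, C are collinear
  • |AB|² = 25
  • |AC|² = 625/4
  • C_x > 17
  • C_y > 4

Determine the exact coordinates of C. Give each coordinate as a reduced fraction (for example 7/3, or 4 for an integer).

1. C_x = 49/2  [[A, B, C are collinear ⇒ -4x+3y+56=0] ∩ [|C−(17, 4)|²=625/4]]
2. C_y = 14  [[A, B, C are collinear ⇒ -4x+3y+56=0] ∩ [|C−(17, 4)|²=625/4]]
   so C = (49/2, 14)

C = (49/2, 14)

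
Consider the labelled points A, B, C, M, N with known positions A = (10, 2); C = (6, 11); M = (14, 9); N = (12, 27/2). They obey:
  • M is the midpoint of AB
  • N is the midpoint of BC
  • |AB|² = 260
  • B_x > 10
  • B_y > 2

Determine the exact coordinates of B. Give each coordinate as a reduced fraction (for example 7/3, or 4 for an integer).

1. B_x = 18  [B = 2·M−A = 2·(14, 9)−(10, 2)]
2. B_y = 16  [B = 2·M−A = 2·(14, 9)−(10, 2)]
   so B = (18, 16)

B = (18, 16)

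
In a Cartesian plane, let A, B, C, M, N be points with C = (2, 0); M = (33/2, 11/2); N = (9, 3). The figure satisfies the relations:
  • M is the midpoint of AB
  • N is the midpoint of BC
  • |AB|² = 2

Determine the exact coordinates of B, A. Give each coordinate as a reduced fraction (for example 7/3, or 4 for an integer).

1. B_x = 16  [B = 2·N−C = 2·(9, 3)−(2, 0)]
2. B_y = 6  [B = 2·N−C = 2·(9, 3)−(2, 0)]
   so B = (16, 6)
3. A_x = 17  [A = 2·M−B = 2·(33/2, 11/2)−(16, 6)]
4. A_y = 5  [A = 2·M−B = 2·(33/2, 11/2)−(16, 6)]
   so A = (17, 5)

B = (16, 6)
A = (17, 5)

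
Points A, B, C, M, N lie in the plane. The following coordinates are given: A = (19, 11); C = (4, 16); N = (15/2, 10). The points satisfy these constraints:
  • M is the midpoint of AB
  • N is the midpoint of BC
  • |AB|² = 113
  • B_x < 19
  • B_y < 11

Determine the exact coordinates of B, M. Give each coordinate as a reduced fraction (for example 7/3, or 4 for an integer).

B = (11, 4)
M = (15, 15/2)

1. B_x = 11  [B = 2·N−C = 2·(15/2, 10)−(4, 16)]
2. B_y = 4  [B = 2·N−C = 2·(15/2, 10)−(4, 16)]
   so B = (11, 4)
3. M_x = 15  [2·M = A+B = (19, 11)+(11, 4)]
4. M_y = 15/2  [2·M = A+B = (19, 11)+(11, 4)]
   so M = (15, 15/2)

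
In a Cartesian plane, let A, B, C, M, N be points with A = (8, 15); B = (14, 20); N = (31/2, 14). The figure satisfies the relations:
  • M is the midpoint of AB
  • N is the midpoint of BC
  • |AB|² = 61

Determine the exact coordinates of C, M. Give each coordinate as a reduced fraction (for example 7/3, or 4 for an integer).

C = (17, 8)
M = (11, 35/2)

1. M_x = 11  [2·M = A+B = (8, 15)+(14, 20)]
2. M_y = 35/2  [2·M = A+B = (8, 15)+(14, 20)]
   so M = (11, 35/2)
3. C_x = 17  [C = 2·N−B = 2·(31/2, 14)−(14, 20)]
4. C_y = 8  [C = 2·N−B = 2·(31/2, 14)−(14, 20)]
   so C = (17, 8)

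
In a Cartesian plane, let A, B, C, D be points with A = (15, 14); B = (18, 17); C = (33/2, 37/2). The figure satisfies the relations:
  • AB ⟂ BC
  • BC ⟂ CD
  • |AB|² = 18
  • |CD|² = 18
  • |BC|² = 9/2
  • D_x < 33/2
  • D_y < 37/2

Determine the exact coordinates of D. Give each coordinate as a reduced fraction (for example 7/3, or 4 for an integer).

1. D_x = 27/2  [[BC ⟂ CD ⇒ -3/2x+3/2y-3=0] ∩ [|D−(33/2, 37/2)|²=18]]
2. D_y = 31/2  [[BC ⟂ CD ⇒ -3/2x+3/2y-3=0] ∩ [|D−(33/2, 37/2)|²=18]]
   so D = (27/2, 31/2)

D = (27/2, 31/2)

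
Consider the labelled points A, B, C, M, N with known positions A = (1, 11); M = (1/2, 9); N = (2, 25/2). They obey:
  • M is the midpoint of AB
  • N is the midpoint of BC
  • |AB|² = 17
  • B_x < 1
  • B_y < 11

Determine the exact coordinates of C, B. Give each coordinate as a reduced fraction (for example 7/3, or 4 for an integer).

1. B_x = 0  [B = 2·M−A = 2·(1/2, 9)−(1, 11)]
2. B_y = 7  [B = 2·M−A = 2·(1/2, 9)−(1, 11)]
   so B = (0, 7)
3. C_x = 4  [C = 2·N−B = 2·(2, 25/2)−(0, 7)]
4. C_y = 18  [C = 2·N−B = 2·(2, 25/2)−(0, 7)]
   so C = (4, 18)

C = (4, 18)
B = (0, 7)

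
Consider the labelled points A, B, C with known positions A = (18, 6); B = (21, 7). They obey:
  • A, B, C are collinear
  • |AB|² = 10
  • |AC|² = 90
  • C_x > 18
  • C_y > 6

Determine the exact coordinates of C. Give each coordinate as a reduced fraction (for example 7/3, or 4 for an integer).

1. C_x = 27  [[A, B, C are collinear ⇒ -1x+3y=0] ∩ [|C−(18, 6)|²=90]]
2. C_y = 9  [[A, B, C are collinear ⇒ -1x+3y=0] ∩ [|C−(18, 6)|²=90]]
   so C = (27, 9)

C = (27, 9)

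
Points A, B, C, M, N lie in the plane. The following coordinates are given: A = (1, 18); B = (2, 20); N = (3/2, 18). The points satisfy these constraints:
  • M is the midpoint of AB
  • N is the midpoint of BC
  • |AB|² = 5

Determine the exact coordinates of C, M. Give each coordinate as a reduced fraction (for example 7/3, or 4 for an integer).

1. M_x = 3/2  [2·M = A+B = (1, 18)+(2, 20)]
2. M_y = 19  [2·M = A+B = (1, 18)+(2, 20)]
   so M = (3/2, 19)
3. C_x = 1  [C = 2·N−B = 2·(3/2, 18)−(2, 20)]
4. C_y = 16  [C = 2·N−B = 2·(3/2, 18)−(2, 20)]
   so C = (1, 16)

C = (1, 16)
M = (3/2, 19)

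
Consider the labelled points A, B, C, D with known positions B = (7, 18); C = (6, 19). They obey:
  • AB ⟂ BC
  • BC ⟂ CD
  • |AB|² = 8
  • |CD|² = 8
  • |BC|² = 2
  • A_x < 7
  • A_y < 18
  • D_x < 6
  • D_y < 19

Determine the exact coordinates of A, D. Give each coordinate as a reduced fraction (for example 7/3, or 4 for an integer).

1. A_x = 5  [[AB ⟂ BC ⇒ 1x-1y+11=0] ∩ [|A−(7, 18)|²=8]]
2. A_y = 16  [[AB ⟂ BC ⇒ 1x-1y+11=0] ∩ [|A−(7, 18)|²=8]]
   so A = (5, 16)
3. D_x = 4  [[BC ⟂ CD ⇒ -1x+1y-13=0] ∩ [|D−(6, 19)|²=8]]
4. D_y = 17  [[BC ⟂ CD ⇒ -1x+1y-13=0] ∩ [|D−(6, 19)|²=8]]
   so D = (4, 17)

A = (5, 16)
D = (4, 17)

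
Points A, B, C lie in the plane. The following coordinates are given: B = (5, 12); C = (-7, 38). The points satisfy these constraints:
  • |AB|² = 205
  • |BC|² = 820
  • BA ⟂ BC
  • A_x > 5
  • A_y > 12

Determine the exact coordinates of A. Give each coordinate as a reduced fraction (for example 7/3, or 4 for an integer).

A = (18, 18)

1. A_x = 18  [[BA ⟂ BC ⇒ -12x+26y-252=0] ∩ [|A−(5, 12)|²=205]]
2. A_y = 18  [[BA ⟂ BC ⇒ -12x+26y-252=0] ∩ [|A−(5, 12)|²=205]]
   so A = (18, 18)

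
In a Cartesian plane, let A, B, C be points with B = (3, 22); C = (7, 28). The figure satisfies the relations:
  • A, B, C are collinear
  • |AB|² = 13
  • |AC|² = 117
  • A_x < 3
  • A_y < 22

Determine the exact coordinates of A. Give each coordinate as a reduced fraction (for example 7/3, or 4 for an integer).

A = (1, 19)

1. A_x = 1  [[A, B, C are collinear ⇒ -6x+4y-70=0] ∩ [|A−(3, 22)|²=13]]
2. A_y = 19  [[A, B, C are collinear ⇒ -6x+4y-70=0] ∩ [|A−(3, 22)|²=13]]
   so A = (1, 19)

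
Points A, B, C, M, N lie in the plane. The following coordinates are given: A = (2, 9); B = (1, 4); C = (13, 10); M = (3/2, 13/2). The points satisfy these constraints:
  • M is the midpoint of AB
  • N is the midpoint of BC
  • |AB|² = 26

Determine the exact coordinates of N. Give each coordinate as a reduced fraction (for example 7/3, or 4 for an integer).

1. N_x = 7  [2·N = B+C = (1, 4)+(13, 10)]
2. N_y = 7  [2·N = B+C = (1, 4)+(13, 10)]
   so N = (7, 7)

N = (7, 7)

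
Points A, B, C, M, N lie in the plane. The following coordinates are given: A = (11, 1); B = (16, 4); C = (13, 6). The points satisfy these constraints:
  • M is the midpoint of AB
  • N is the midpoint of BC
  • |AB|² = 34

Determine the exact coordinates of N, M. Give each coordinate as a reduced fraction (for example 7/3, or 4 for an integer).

1. M_x = 27/2  [2·M = A+B = (11, 1)+(16, 4)]
2. M_y = 5/2  [2·M = A+B = (11, 1)+(16, 4)]
   so M = (27/2, 5/2)
3. N_x = 29/2  [2·N = B+C = (16, 4)+(13, 6)]
4. N_y = 5  [2·N = B+C = (16, 4)+(13, 6)]
   so N = (29/2, 5)

N = (29/2, 5)
M = (27/2, 5/2)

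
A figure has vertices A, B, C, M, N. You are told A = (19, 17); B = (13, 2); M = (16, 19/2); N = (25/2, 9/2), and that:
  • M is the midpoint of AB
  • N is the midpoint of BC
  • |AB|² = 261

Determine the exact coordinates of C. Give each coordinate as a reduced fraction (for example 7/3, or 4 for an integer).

1. C_x = 12  [C = 2·N−B = 2·(25/2, 9/2)−(13, 2)]
2. C_y = 7  [C = 2·N−B = 2·(25/2, 9/2)−(13, 2)]
   so C = (12, 7)

C = (12, 7)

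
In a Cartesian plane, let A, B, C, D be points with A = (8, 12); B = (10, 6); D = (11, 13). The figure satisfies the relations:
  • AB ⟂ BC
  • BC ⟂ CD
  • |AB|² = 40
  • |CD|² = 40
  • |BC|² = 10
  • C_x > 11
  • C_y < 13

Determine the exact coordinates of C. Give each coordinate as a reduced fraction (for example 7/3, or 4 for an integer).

1. C_x = 13  [[AB ⟂ BC ⇒ 2x-6y+16=0] ∩ [|C−(11, 13)|²=40]]
2. C_y = 7  [[AB ⟂ BC ⇒ 2x-6y+16=0] ∩ [|C−(11, 13)|²=40]]
   so C = (13, 7)

C = (13, 7)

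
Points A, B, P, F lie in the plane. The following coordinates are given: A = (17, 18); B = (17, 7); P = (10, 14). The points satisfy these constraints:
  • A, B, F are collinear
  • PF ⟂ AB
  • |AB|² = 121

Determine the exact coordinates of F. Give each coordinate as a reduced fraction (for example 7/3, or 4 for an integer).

1. F_x = 17  [[A, B, F are collinear ⇒ 11x-187=0] ∩ [PF ⟂ AB ⇒ -11y+154=0]]
2. F_y = 14  [[A, B, F are collinear ⇒ 11x-187=0] ∩ [PF ⟂ AB ⇒ -11y+154=0]]
   so F = (17, 14)

F = (17, 14)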